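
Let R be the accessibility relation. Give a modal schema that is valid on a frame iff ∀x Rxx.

A defining formula is □p → p (the T axiom).

□p → p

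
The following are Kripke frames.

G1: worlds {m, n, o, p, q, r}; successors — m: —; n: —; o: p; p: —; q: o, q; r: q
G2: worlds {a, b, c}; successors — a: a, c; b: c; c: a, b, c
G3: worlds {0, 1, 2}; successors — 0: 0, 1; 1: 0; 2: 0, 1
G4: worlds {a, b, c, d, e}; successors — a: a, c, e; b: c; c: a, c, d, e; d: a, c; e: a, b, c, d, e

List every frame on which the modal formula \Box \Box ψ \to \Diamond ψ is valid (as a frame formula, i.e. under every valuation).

Frame correspondent (Sahlqvist): \forall x \exists w (x R^2 w \wedge xRw) — i.e. a generalized confluence (Geach) condition.
G1: fails — at m but no w with mR²w and mRw.
G2: condition met.
G3: condition met.
G4: condition met.
Valid on: G2, G3, G4.

G2, G3, G4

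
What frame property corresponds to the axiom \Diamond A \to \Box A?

Suppose ◇A→□A is valid. Take Rxy, Rxz and set V(A)={y}. Then ◇A at x, so □A at x, so A at z, i.e. z=y.
The converse is a direct semantic check.
Frame condition: \forall x \forall y \forall z (Rxy \wedge Rxz \to y = z).

partial functionality: \forall x \forall y \forall z (Rxy \wedge Rxz \to y = z)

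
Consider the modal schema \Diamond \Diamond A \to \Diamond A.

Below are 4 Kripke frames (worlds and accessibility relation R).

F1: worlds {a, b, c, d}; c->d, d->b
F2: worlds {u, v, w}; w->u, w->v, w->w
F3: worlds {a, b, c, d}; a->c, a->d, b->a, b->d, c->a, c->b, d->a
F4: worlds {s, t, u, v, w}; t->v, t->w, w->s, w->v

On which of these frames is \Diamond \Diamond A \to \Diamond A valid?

F2

This is the axiom for transitivity; its first-order frame correspondent is \forall x \forall y \forall z (Rxy \wedge Ryz \to Rxz).
F1: fails — Rcd and Rdb but not Rcb.
F2: ✓.
F3: fails — Rba and Rac but not Rbc.
F4: fails — Rtw and Rws but not Rts.
Valid on: F2.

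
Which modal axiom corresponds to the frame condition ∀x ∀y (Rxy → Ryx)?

p → □◇p

This is symmetry; the standard corresponding axiom is B: p → □◇p.
Suppose p→□◇p is valid. Take Rxy and set V(p)={x}. Then p at x, so □◇p at x, so ◇p at y, so some z with Ryz has p; z=x, i.e. Ryx.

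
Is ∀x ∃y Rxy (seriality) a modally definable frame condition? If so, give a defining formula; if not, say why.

Yes, by □q → ◇q

The condition is seriality. A defining modal formula is □q → ◇q.
Suppose □q→◇q is valid. At any x set V(q)=W. Then □q at x, so ◇q at x, so x has a successor.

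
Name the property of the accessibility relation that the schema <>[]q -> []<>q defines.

convergence

Suppose ◇□q→□◇q is valid. Take Rxy, Rxz and set V(q)={w : Ryw}. Then □q at y so ◇□q at x, so □◇q at x, so ◇q at z, giving w with Rzw and Ryw.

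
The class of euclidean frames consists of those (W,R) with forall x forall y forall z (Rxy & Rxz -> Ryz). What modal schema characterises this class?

◇p → □◇p

A defining formula is ◇p → □◇p (the 5 axiom).
Suppose ◇p→□◇p is valid. Take Rxy, Rxz and set V(p)={y}. Then ◇p at x, so □◇p at x, so ◇p at z, so some w with Rzw has p; w=y, i.e. Rzy. By symmetry of the argument, Ryz.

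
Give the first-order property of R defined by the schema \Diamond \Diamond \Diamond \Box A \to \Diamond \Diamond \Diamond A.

This is a Sahlqvist (Geach-type) schema ◇^3□^1A → □^0◇^3A.
First-order correspondent: \forall x \forall y (x R^3 y \to \exists w (yRw \wedge x R^3 w)).

\forall x \forall y (x R^3 y \to \exists w (yRw \wedge x R^3 w))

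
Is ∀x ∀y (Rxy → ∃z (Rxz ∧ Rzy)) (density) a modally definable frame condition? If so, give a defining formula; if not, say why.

Definable; □□r → □r defines it

This is a Sahlqvist condition; the C4 axiom □□r → □r defines it.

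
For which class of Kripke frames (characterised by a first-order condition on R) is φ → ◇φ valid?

Reflexivity

This is frame-equivalent to □φ → φ (substitute ¬φ for φ and contrapose).
Suppose □φ→φ is valid. At any x set V(φ)={w : Rxw}. Then □φ holds at x, so φ holds at x, i.e. Rxx.
The converse is a direct semantic check.
Frame condition: ∀x Rxx.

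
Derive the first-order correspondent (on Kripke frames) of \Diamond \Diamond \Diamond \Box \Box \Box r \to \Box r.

\forall x \forall y \forall z ((x R^3 y \wedge xRz) \to \exists w (y R^3 w \wedge z = w))

This is a Sahlqvist (Geach-type) schema ◇^3□^3r → □^1◇^0r.
Minimal-valuation argument: fix x; take any y with xR^3y and any z with xR^1z. Set V(r) to the set of worlds R-reachable from y in exactly 3 steps. Then □^3r holds at y, so the antecedent holds at x; validity forces ◇^0r at z, giving a w with zR^0w and yR^3w.
First-order correspondent: \forall x \forall y \forall z ((x R^3 y \wedge xRz) \to \exists w (y R^3 w \wedge z = w)).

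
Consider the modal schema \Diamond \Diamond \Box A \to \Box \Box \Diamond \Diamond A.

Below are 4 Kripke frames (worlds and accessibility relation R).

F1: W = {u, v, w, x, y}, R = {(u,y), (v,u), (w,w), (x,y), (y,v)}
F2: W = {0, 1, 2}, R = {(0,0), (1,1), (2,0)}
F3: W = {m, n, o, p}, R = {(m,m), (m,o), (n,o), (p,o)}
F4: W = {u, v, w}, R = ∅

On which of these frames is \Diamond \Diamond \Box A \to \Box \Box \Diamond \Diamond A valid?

F2, F4

Frame correspondent (Sahlqvist): \forall x \forall y \forall z ((x R^2 y \wedge x R^2 z) \to \exists w (yRw \wedge z R^2 w)) — i.e. a generalized confluence (Geach) condition.
F1: fails — uR²v, uR²v but no t with vRt and vR²t.
F2: holds.
F3: fails — mR²m, mR²o but no w with mRw and oR²w.
F4: holds.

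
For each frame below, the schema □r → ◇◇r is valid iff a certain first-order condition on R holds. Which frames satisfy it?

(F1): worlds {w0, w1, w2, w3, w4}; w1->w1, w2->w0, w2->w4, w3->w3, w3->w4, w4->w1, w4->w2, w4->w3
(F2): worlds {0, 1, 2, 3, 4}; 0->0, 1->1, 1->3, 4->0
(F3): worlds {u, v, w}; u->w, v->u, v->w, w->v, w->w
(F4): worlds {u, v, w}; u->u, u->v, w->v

(F3)

The schema corresponds to a generalized confluence (Geach) condition: ∀x ∃w (xRw ∧ xR²w).
(F1): fails — at w0 but no w with w0Rw and w0R²w.
(F2): fails — at 2 but no w with 2Rw and 2R²w.
(F3): satisfies the condition.
(F4): fails — at v but no t with vRt and vR²t.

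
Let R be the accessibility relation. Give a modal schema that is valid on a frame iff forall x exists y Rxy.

A defining formula is □p → ◇p (the D axiom).

□p → ◇p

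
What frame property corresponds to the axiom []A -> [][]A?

Suppose □A→□□A is valid. Take Rxy, Ryz and set V(A)={w : Rxw}. Then □A at x, so □□A at x, so □A at y, so A at z, i.e. Rxz.

transitivity: forall x forall y forall z (Rxy & Ryz -> Rxz)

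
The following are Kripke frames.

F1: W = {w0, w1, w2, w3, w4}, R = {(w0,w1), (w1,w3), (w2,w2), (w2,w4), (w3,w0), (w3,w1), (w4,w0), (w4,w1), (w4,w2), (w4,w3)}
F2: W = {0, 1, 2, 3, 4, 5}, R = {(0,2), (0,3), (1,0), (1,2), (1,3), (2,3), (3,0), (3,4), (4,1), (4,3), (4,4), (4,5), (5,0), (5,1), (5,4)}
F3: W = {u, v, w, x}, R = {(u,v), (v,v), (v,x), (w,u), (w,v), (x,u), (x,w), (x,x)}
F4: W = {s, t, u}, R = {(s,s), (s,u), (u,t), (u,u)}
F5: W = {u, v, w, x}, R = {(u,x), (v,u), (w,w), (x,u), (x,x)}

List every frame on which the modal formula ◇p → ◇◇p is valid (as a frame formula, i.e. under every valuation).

The schema corresponds to a generalized confluence (Geach) condition: ∀x ∀y (xRy → ∃w (y = w ∧ xR²w)).
F1: fails — w0Rw1 but no w with w1=w and w0R²w.
F2: fails — 0R2 but no w with 2=w and 0R²w.
F3: fails — wRu but no t with u=t and wR²t.
F4: condition met.
F5: fails — vRu but no t with u=t and vR²t.
Valid on: F4.

F4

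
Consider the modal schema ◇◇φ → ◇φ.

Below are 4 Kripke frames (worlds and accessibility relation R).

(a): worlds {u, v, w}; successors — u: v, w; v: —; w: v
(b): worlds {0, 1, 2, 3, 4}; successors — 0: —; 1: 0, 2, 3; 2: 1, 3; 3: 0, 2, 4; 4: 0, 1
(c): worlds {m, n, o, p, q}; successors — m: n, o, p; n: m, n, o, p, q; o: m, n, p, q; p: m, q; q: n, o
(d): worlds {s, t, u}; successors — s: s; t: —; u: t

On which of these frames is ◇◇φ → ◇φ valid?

Frame correspondent (Sahlqvist): ∀x ∀y ∀z (Rxy ∧ Ryz → Rxz) — i.e. transitivity.
(a): condition met.
(b): fails — R34 and R41 but not R31.
(c): fails — Rom and Rmo but not Roo.
(d): condition met.

(a), (d)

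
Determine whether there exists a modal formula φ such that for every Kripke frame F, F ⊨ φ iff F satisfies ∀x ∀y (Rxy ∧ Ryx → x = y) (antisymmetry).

Any modally definable frame class is closed under surjective bounded morphisms.
The 8-cycle (worlds 0,1,2,3,4,5,6,7 with 0→1→2→3→4→5→6→7→0) is antisymmetric. Sending even-indexed worlds to s and odd-indexed worlds to t is a surjective bounded morphism onto the two-world frame with s↔t, which is not antisymmetric.
Hence antisymmetry is not modally definable.

No — not modally definable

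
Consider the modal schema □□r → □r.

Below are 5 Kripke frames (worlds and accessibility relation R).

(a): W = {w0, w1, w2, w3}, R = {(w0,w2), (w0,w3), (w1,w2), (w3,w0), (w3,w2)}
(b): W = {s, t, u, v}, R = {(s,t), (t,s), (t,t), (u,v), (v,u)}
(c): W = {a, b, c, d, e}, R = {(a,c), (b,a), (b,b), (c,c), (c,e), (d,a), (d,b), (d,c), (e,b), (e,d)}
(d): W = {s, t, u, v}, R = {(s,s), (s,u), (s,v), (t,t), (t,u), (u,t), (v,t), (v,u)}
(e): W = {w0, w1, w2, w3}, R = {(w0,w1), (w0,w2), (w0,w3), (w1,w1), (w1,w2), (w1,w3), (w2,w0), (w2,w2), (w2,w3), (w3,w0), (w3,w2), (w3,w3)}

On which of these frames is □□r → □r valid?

(d), (e)

The schema corresponds to density: ∀x ∀y (Rxy → ∃z (Rxz ∧ Rzy)).
(a): fails — Rw1w2 but no z with Rw1z and Rzw2.
(b): fails — Ruv but no z with Ruz and Rzv.
(c): fails — Red but no z with Rez and Rzd.
(d): holds.
(e): holds.
Valid on: (d), (e).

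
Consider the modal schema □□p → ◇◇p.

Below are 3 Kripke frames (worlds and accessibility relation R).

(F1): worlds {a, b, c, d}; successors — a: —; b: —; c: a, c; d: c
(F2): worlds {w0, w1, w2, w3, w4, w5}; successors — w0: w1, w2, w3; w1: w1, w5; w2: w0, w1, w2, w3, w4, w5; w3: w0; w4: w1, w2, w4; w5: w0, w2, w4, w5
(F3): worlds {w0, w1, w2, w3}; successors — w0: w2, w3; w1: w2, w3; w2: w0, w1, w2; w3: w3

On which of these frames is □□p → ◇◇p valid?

(F2), (F3)

Frame correspondent (Sahlqvist): ∀x ∃w (xR²w ∧ xR²w) — i.e. a generalized confluence (Geach) condition.
(F1): fails — at a but no w with aR²w and aR²w.
(F2): condition met.
(F3): condition met.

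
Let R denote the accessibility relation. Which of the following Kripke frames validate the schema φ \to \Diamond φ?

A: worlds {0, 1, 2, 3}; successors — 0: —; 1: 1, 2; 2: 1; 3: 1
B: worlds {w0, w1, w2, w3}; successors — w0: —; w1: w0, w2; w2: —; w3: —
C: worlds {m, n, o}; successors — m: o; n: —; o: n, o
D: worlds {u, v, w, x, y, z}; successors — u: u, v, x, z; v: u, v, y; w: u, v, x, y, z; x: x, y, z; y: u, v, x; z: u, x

The schema corresponds to reflexivity: \forall x Rxx.
A: fails — world 0 does not see itself.
B: fails — world w0 does not see itself.
C: fails — world m does not see itself.
D: fails — world w does not see itself.
Valid on no frame.

none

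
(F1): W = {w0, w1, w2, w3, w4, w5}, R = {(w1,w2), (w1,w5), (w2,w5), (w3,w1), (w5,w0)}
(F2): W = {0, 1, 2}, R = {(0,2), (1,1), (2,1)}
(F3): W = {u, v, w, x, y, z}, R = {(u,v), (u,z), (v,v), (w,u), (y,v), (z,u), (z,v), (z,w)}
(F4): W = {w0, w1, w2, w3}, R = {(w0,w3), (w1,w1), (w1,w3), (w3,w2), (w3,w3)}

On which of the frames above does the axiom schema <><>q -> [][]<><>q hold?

(F2)

The schema corresponds to a generalized confluence (Geach) condition: forall x forall y forall z ((x R^2 y & x R^2 z) -> exists w (y = w & z R^2 w)).
(F1): fails — w1R²w0, w1R²w0 but no w with w0=w and w0R²w.
(F2): ✓.
(F3): fails — uR²u, uR²v but no t with u=t and vR²t.
(F4): fails — w0R²w2, w0R²w2 but no w with w2=w and w2R²w.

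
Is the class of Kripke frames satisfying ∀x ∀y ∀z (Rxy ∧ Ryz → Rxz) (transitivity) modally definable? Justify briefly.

Yes: it is transitivity, defined by the 4 schema □p → □□p.
Suppose □p→□□p is valid. Take Rxy, Ryz and set V(p)={w : Rxw}. Then □p at x, so □□p at x, so □p at y, so p at z, i.e. Rxz.

Yes — defined by □p → □□p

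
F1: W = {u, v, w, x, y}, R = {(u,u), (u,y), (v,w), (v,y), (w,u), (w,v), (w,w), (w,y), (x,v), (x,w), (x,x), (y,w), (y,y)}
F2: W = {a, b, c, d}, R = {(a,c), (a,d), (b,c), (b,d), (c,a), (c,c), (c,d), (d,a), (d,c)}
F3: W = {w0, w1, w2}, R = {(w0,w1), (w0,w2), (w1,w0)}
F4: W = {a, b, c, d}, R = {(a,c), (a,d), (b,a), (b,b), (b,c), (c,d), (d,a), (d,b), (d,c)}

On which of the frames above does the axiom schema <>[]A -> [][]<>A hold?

The schema corresponds to a generalized confluence (Geach) condition: forall x forall y forall z ((xRy & x R^2 z) -> exists w (yRw & zRw)).
F1: fails — xRx, xR²u but no t with xRt and uRt.
F2: ✓.
F3: fails — w0Rw1, w0R²w0 but no w with w1Rw and w0Rw.
F4: fails — aRc, aR²b but no w with cRw and bRw.

F2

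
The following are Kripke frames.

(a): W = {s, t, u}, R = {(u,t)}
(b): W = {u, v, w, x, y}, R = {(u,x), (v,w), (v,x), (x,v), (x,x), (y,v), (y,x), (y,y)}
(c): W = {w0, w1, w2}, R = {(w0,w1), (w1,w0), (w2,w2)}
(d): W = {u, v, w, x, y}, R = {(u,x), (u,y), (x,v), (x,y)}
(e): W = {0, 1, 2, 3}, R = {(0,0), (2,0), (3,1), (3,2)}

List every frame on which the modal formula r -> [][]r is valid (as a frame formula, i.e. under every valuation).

(a), (c)

This is the axiom for a generalized confluence (Geach) condition; its first-order frame correspondent is forall x forall z (x R^2 z -> exists w (x = w & z = w)).
(a): satisfies the condition.
(b): fails — uR²v but u ≠ v.
(c): satisfies the condition.
(d): fails — uR²v but u ≠ v.
(e): fails — 2R²0 but 2 ≠ 0.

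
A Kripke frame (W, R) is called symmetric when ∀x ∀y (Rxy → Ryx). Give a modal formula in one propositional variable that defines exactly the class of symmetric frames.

A defining formula is s → □◇s (the B axiom).
Suppose s→□◇s is valid. Take Rxy and set V(s)={x}. Then s at x, so □◇s at x, so ◇s at y, so some z with Ryz has s; z=x, i.e. Ryx.

s → □◇s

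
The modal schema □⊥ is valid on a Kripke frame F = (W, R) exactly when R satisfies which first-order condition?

emptiness of R: ∀x ∀y ¬Rxy

□⊥ is valid iff no world has any successor (otherwise □⊥ fails at any world with one).
Conversely, on a frame with emptiness of R the schema holds at every world under every valuation.
Frame condition: ∀x ∀y ¬Rxy.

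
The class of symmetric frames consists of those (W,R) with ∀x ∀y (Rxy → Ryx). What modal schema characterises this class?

r → □◇r

A defining formula is r → □◇r (the B axiom).
Suppose r→□◇r is valid. Take Rxy and set V(r)={x}. Then r at x, so □◇r at x, so ◇r at y, so some z with Ryz has r; z=x, i.e. Ryx.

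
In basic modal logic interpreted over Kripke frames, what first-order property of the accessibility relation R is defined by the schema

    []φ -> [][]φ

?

Suppose □φ→□□φ is valid. Take Rxy, Ryz and set V(φ)={w : Rxw}. Then □φ at x, so □□φ at x, so □φ at y, so φ at z, i.e. Rxz.
The converse is a direct semantic check.
So the correspondent is transitivity.

transitivity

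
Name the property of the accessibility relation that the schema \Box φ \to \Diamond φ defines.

Suppose □φ→◇φ is valid. At any x set V(φ)=W. Then □φ at x, so ◇φ at x, so x has a successor.

seriality: \forall x \exists y Rxy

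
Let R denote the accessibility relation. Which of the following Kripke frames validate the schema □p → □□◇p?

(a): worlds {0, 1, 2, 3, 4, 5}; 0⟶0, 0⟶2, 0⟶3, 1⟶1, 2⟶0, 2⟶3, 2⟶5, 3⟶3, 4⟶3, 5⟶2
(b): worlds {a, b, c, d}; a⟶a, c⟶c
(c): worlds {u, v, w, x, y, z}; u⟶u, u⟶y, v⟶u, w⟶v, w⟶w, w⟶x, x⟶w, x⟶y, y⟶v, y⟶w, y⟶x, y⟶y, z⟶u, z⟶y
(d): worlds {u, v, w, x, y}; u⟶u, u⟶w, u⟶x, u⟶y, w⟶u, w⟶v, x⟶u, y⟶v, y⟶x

(b)

Frame correspondent (Sahlqvist): ∀x ∀z (xR²z → ∃w (xRw ∧ zRw)) — i.e. a generalized confluence (Geach) condition.
(a): fails — 5R²3 but no w with 5Rw and 3Rw.
(b): condition met.
(c): fails — uR²w but no t with uRt and wRt.
(d): fails — uR²v but no t with uRt and vRt.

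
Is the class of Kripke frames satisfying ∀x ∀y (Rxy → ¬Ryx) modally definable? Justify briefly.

Modal frame validity is preserved under surjective bounded morphisms.
The 5-cycle (worlds a,b,c,d,e with a→b→c→d→e→a) is asymmetric. Mapping every world to a single reflexive point • is a surjective bounded morphism, and the reflexive point is not asymmetric (R•• but asymmetry requires ¬R••).
So no modal formula (or set of formulas) defines exactly the asymmetric frames.

Not modally definable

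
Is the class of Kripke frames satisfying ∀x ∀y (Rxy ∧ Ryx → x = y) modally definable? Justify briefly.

Any modally definable frame class is closed under surjective bounded morphisms.
The 4-cycle (worlds 0,1,2,3 with 0→1→2→3→0) is antisymmetric. Sending even-indexed worlds to s and odd-indexed worlds to t is a surjective bounded morphism onto the two-world frame with s↔t, which is not antisymmetric.
So no modal formula (or set of formulas) defines exactly the antisymmetric frames.

No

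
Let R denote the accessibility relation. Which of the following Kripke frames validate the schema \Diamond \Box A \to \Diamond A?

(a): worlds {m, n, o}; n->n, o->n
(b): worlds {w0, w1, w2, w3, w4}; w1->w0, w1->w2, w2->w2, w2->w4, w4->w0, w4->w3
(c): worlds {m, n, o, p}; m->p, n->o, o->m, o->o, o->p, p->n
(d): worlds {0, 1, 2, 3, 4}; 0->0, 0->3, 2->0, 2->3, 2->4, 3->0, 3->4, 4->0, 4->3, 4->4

The schema corresponds to a generalized confluence (Geach) condition: \forall x \forall y (xRy \to \exists w (yRw \wedge xRw)).
(a): satisfies the condition.
(b): fails — w1Rw0 but no w with w0Rw and w1Rw.
(c): fails — mRp but no w with pRw and mRw.
(d): satisfies the condition.
Valid on: (a), (d).

(a), (d)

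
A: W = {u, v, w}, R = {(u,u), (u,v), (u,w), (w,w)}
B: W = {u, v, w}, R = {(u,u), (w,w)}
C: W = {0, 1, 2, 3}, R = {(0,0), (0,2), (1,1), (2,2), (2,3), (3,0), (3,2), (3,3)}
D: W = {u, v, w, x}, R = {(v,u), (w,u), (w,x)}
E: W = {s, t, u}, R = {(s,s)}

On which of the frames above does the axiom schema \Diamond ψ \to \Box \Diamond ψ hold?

Frame correspondent (Sahlqvist): \forall x \forall y \forall z (Rxy \wedge Rxz \to Ryz) — i.e. the Euclidean property.
A: fails — Ruv and Ruv but not Rvv.
B: satisfies the condition.
C: fails — R02 and R00 but not R20.
D: fails — Rvu and Rvu but not Ruu.
E: satisfies the condition.

B, E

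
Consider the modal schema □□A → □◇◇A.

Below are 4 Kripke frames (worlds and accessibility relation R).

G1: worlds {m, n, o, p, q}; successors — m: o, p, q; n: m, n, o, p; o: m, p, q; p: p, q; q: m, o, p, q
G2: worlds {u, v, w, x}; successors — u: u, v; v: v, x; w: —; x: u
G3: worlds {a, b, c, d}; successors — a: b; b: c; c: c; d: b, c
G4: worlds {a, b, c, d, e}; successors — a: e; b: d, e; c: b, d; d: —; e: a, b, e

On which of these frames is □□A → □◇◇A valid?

G1, G2, G3

The schema corresponds to a generalized confluence (Geach) condition: ∀x ∀z (xRz → ∃w (xR²w ∧ zR²w)).
G1: holds.
G2: holds.
G3: holds.
G4: fails — bRd but no w with bR²w and dR²w.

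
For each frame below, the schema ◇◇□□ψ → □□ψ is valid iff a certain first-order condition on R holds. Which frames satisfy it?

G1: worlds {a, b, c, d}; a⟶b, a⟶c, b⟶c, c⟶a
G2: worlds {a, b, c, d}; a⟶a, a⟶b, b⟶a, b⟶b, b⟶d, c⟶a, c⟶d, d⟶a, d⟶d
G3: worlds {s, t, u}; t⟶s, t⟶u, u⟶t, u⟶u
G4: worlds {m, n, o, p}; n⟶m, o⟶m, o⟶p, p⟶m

G2

This is the axiom for a generalized confluence (Geach) condition; its first-order frame correspondent is ∀x ∀y ∀z ((xR²y ∧ xR²z) → ∃w (yR²w ∧ z = w)).
G1: fails — aR²c, aR²a but no w with cR²w and a=w.
G2: satisfies the condition.
G3: fails — uR²s, uR²s but no w with sR²w and s=w.
G4: fails — oR²m, oR²m but no w with mR²w and m=w.
Valid on: G2.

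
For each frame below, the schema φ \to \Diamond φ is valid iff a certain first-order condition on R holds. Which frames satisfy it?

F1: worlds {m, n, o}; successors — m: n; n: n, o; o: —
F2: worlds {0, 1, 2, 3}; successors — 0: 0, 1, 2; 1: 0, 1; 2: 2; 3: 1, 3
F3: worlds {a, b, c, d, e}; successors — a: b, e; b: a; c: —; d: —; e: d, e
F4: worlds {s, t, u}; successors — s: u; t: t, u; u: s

This is the axiom for reflexivity; its first-order frame correspondent is \forall x Rxx.
F1: fails — world m does not see itself.
F2: ✓.
F3: fails — world a does not see itself.
F4: fails — world s does not see itself.
Valid on: F2.

F2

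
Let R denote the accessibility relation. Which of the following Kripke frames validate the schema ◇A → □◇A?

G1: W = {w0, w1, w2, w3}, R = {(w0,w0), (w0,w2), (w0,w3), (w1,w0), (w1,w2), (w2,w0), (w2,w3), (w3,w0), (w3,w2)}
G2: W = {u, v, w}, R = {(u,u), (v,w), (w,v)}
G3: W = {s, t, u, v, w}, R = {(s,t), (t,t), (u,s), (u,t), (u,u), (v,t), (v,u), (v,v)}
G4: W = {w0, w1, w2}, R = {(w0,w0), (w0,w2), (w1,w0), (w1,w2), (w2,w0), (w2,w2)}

This is the axiom for the Euclidean property; its first-order frame correspondent is ∀x ∀y ∀z (Rxy ∧ Rxz → Ryz).
G1: fails — Rw0w2 and Rw0w2 but not Rw2w2.
G2: fails — Rvw and Rvw but not Rww.
G3: fails — Rut and Ruu but not Rtu.
G4: holds.

G4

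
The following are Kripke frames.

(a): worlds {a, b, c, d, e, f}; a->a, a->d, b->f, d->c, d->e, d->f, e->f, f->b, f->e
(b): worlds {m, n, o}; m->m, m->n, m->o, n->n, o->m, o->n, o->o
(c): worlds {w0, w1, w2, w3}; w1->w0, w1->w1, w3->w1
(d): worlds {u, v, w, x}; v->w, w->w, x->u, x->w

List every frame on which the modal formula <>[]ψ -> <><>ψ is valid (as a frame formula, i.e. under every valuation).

(b)

The schema corresponds to a generalized confluence (Geach) condition: forall x forall y (xRy -> exists w (yRw & x R^2 w)).
(a): fails — dRc but no w with cRw and dR²w.
(b): condition met.
(c): fails — w1Rw0 but no w with w0Rw and w1R²w.
(d): fails — xRu but no t with uRt and xR²t.
Valid on: (b).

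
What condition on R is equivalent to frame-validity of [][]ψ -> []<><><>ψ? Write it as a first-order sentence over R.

This is a Sahlqvist (Geach-type) schema ◇^0□^2ψ → □^1◇^3ψ.
First-order correspondent: forall x forall z (xRz -> exists w (x R^2 w & z R^3 w)).

forall x forall z (xRz -> exists w (x R^2 w & z R^3 w))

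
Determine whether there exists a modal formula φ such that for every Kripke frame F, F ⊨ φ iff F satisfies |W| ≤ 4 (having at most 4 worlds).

Not modally definable

Modal frame validity is preserved under disjoint unions.
Any modal formula valid on each of 5 disjoint one-world frames is valid on their disjoint union (validity is preserved under disjoint unions). Each one-world frame has |W|=1≤4, but the union has |W|=5.
Hence having at most 4 worlds is not modally definable.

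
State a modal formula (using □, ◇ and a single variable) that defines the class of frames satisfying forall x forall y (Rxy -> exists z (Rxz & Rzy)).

A defining formula is □□q → □q (the C4 axiom).
Suppose □□q→□q is valid. Take Rxy and set V(q)={w : xR²w}. Then □□q at x, so □q at x, so q at y, i.e. ∃z(Rxz∧Rzy).

□□q → □q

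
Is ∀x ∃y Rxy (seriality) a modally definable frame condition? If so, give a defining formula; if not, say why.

Yes: it is seriality, defined by the D schema □q → ◇q.
Suppose □q→◇q is valid. At any x set V(q)=W. Then □q at x, so ◇q at x, so x has a successor.

Definable; □q → ◇q defines it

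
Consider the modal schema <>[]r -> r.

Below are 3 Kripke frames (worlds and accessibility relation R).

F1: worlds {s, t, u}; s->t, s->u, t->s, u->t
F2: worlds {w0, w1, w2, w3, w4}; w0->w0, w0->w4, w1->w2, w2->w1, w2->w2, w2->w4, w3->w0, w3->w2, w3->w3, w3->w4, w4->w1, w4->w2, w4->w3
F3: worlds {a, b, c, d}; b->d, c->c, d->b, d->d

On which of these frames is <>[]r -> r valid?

This is the axiom for symmetry; its first-order frame correspondent is forall x forall y (Rxy -> Ryx).
F1: fails — Rsu but not Rus.
F2: fails — Rw0w4 but not Rw4w0.
F3: satisfies the condition.
Valid on: F3.

F3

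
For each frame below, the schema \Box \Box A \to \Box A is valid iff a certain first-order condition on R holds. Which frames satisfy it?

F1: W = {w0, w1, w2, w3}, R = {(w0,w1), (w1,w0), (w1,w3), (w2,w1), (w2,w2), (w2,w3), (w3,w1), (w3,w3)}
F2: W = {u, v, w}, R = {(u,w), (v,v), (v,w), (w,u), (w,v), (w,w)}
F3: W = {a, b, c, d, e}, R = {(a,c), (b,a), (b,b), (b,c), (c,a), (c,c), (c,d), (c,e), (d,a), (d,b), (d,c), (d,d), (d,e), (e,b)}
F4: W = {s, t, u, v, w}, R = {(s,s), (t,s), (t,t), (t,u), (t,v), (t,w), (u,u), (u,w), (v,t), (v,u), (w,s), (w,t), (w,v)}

This is the axiom for density; its first-order frame correspondent is \forall x \forall y (Rxy \to \exists z (Rxz \wedge Rzy)).
F1: fails — Rw1w0 but no z with Rw1z and Rzw0.
F2: satisfies the condition.
F3: satisfies the condition.
F4: satisfies the condition.

F2, F3, F4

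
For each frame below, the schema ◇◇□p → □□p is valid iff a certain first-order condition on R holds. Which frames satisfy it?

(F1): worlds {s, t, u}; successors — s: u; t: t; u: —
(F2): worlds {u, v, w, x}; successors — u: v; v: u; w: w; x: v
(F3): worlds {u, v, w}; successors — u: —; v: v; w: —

Frame correspondent (Sahlqvist): ∀x ∀y ∀z ((xR²y ∧ xR²z) → ∃w (yRw ∧ z = w)) — i.e. a generalized confluence (Geach) condition.
(F1): holds.
(F2): fails — uR²u, uR²u but no t with uRt and u=t.
(F3): holds.
Valid on: (F1), (F3).

(F1), (F3)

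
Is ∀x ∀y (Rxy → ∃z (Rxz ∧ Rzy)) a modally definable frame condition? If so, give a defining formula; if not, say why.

The condition is density. A defining modal formula is □□q → □q.
Suppose □□q→□q is valid. Take Rxy and set V(q)={w : xR²w}. Then □□q at x, so □q at x, so q at y, i.e. ∃z(Rxz∧Rzy).

Yes — defined by □□q → □q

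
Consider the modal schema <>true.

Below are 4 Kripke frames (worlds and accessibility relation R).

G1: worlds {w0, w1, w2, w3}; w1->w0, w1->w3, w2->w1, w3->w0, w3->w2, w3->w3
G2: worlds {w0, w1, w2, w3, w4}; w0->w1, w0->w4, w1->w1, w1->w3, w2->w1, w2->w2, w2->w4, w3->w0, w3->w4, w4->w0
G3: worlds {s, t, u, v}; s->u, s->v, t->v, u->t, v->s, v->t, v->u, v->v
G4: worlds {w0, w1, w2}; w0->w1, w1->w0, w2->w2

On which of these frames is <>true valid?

Frame correspondent (Sahlqvist): forall x exists y Rxy — i.e. seriality.
G1: fails — world w0 has no successor.
G2: condition met.
G3: condition met.
G4: condition met.
Valid on: G2, G3, G4.

G2, G3, G4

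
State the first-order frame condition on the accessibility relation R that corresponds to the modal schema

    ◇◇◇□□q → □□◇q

This is a Sahlqvist (Geach-type) schema ◇^3□^2q → □^2◇^1q.
First-order correspondent: ∀x ∀y ∀z ((xR³y ∧ xR²z) → ∃w (yR²w ∧ zRw)).

∀x ∀y ∀z ((xR³y ∧ xR²z) → ∃w (yR²w ∧ zRw))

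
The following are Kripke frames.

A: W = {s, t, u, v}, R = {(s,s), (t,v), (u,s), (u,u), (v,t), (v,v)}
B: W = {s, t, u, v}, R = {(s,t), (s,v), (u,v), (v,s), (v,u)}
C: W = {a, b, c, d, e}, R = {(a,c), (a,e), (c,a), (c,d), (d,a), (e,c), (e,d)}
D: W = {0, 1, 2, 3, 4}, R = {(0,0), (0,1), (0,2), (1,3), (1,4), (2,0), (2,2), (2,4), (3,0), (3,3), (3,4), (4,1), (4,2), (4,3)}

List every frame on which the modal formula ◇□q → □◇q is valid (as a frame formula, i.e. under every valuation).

A

This is the axiom for convergence; its first-order frame correspondent is ∀x ∀y ∀z (Rxy ∧ Rxz → ∃w (Ryw ∧ Rzw)).
A: condition met.
B: fails — Rsv and Rst but v and t have no common successor.
C: fails — Rcd and Rca but d and a have no common successor.
D: fails — R00 and R01 but 0 and 1 have no common successor.
Valid on: A.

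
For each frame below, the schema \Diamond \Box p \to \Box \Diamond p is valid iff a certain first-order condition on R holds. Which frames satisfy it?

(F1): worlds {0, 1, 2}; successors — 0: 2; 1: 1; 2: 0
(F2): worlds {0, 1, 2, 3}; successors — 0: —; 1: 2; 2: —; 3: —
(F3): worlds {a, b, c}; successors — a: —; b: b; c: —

This is the axiom for convergence; its first-order frame correspondent is \forall x \forall y \forall z (Rxy \wedge Rxz \to \exists w (Ryw \wedge Rzw)).
(F1): holds.
(F2): fails — R12 and R12 but 2 and 2 have no common successor.
(F3): holds.
Valid on: (F1), (F3).

(F1), (F3)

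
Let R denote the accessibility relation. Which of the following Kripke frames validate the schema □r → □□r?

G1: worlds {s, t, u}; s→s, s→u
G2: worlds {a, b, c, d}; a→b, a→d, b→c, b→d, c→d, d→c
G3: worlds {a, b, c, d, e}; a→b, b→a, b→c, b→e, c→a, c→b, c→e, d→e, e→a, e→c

Frame correspondent (Sahlqvist): ∀x ∀y ∀z (Rxy ∧ Ryz → Rxz) — i.e. transitivity.
G1: holds.
G2: fails — Rcd and Rdc but not Rcc.
G3: fails — Rbc and Rcb but not Rbb.

G1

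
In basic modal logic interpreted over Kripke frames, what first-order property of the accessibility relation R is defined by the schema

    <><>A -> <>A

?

transitivity: forall x forall y forall z (Rxy & Ryz -> Rxz)

This is frame-equivalent to □A → □□A (substitute ¬A for A and contrapose).
Suppose □A→□□A is valid. Take Rxy, Ryz and set V(A)={w : Rxw}. Then □A at x, so □□A at x, so □A at y, so A at z, i.e. Rxz.
The converse is a direct semantic check.
So the correspondent is transitivity.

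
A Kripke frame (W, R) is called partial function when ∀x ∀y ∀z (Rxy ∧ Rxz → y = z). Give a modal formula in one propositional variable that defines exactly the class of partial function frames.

◇s → □s

This is partial functionality; the standard corresponding axiom is CD: ◇s → □s.
Suppose ◇s→□s is valid. Take Rxy, Rxz and set V(s)={y}. Then ◇s at x, so □s at x, so s at z, i.e. z=y.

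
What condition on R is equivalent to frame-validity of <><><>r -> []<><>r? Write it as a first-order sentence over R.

forall x forall y forall z ((x R^3 y & xRz) -> exists w (y = w & z R^2 w))

This is a Sahlqvist (Geach-type) schema ◇^3□^0r → □^1◇^2r.
Minimal-valuation argument: fix x; take any y with xR^3y and any z with xR^1z. Set V(r) to the set of worlds R-reachable from y in exactly 0 steps. Then □^0r holds at y, so the antecedent holds at x; validity forces ◇^2r at z, giving a w with zR^2w and yR^0w.
First-order correspondent: forall x forall y forall z ((x R^3 y & xRz) -> exists w (y = w & z R^2 w)).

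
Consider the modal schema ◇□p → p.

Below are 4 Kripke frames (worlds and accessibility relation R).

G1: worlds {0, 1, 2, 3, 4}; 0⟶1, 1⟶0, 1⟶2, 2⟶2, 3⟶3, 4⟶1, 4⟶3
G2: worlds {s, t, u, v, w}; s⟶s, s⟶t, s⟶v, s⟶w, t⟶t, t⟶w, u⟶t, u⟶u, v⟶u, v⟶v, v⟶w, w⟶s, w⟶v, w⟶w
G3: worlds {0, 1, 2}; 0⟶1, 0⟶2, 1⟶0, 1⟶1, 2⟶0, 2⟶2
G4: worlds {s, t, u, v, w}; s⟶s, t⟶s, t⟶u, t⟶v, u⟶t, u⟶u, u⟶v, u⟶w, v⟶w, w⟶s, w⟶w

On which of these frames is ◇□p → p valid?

Frame correspondent (Sahlqvist): ∀x ∀y (Rxy → Ryx) — i.e. symmetry.
G1: fails — R12 but not R21.
G2: fails — Rut but not Rtu.
G3: condition met.
G4: fails — Ruv but not Rvu.
Valid on: G3.

G3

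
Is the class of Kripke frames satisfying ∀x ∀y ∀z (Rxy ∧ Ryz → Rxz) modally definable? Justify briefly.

Yes: it is transitivity, defined by the 4 schema □r → □□r.
Suppose □r→□□r is valid. Take Rxy, Ryz and set V(r)={w : Rxw}. Then □r at x, so □□r at x, so □r at y, so r at z, i.e. Rxz.

Definable; □r → □□r defines it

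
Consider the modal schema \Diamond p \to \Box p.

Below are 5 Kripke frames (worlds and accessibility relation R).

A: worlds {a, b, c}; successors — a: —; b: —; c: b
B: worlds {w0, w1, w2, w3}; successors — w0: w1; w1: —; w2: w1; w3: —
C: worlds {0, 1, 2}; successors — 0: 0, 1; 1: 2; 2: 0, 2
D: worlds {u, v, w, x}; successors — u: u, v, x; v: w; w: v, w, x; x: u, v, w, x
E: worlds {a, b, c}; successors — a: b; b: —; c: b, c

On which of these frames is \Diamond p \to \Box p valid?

The schema corresponds to partial functionality: \forall x \forall y \forall z (Rxy \wedge Rxz \to y = z).
A: satisfies the condition.
B: satisfies the condition.
C: fails — 0 sees both 0 and 1.
D: fails — u sees both u and v.
E: fails — c sees both b and c.

A, B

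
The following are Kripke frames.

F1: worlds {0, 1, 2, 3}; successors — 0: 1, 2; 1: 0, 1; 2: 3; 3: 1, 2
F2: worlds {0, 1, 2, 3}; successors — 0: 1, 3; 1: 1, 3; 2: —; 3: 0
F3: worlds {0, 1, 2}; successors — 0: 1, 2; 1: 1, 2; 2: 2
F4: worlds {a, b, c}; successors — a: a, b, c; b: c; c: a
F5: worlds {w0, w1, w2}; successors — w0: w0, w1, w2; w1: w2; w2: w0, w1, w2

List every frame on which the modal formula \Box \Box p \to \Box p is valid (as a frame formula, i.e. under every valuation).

F3, F5

The schema corresponds to density: \forall x \forall y (Rxy \to \exists z (Rxz \wedge Rzy)).
F1: fails — R32 but no z with R3z and Rz2.
F2: fails — R30 but no z with R3z and Rz0.
F3: satisfies the condition.
F4: fails — Rbc but no z with Rbz and Rzc.
F5: satisfies the condition.
Valid on: F3, F5.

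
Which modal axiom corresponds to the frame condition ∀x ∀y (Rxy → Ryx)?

r → □◇r

The condition is symmetry. The B schema r → □◇r defines it.
Suppose r→□◇r is valid. Take Rxy and set V(r)={x}. Then r at x, so □◇r at x, so ◇r at y, so some z with Ryz has r; z=x, i.e. Ryx.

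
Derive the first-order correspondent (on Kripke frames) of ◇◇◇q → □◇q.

∀x ∀y ∀z ((xR³y ∧ xRz) → ∃w (y = w ∧ zRw))

This is a Sahlqvist (Geach-type) schema ◇^3□^0q → □^1◇^1q.
First-order correspondent: ∀x ∀y ∀z ((xR³y ∧ xRz) → ∃w (y = w ∧ zRw)).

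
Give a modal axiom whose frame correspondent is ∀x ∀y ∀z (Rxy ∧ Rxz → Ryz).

◇s → □◇s

This is the Euclidean property; the standard corresponding axiom is 5: ◇s → □◇s.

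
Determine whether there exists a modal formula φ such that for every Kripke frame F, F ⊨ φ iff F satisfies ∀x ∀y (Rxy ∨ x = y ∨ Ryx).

If a class were modally definable it would be closed under disjoint unions (Goldblatt–Thomason).
Take 4 disjoint single-world reflexive frames: each is trivially connected, but their disjoint union has 4 worlds with no edge between distinct components, so it is not connected.
Hence connectedness of R is not modally definable.

Not modally definable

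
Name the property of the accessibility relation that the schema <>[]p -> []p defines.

the Euclidean property: forall x forall y forall z (Rxy & Rxz -> Ryz)

Equivalently (dual form): ◇p → □◇p.
Suppose ◇p→□◇p is valid. Take Rxy, Rxz and set V(p)={y}. Then ◇p at x, so □◇p at x, so ◇p at z, so some w with Rzw has p; w=y, i.e. Rzy. By symmetry of the argument, Ryz.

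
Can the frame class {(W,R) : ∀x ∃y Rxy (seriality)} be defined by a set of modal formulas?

Yes, by □p → ◇p

Yes: it is seriality, defined by the D schema □p → ◇p.
Suppose □p→◇p is valid. At any x set V(p)=W. Then □p at x, so ◇p at x, so x has a successor.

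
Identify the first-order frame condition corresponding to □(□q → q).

Suppose □(□q→q) is valid. Take Rxy and set V(q)={w : Ryw}. Then at y, □q holds; since □(□q→q) at x, □q→q at y, so q at y, i.e. Ryy.
Conversely, any frame satisfying ∀x ∀y (Rxy → Ryy) validates the schema.
Frame condition: ∀x ∀y (Rxy → Ryy).

shift-reflexivity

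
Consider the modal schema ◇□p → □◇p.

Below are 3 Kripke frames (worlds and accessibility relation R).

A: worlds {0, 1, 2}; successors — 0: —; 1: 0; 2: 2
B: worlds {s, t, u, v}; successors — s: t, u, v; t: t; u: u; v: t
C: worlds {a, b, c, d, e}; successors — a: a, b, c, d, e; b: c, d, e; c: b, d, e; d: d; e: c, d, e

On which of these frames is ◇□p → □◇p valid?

This is the axiom for convergence; its first-order frame correspondent is ∀x ∀y ∀z (Rxy ∧ Rxz → ∃w (Ryw ∧ Rzw)).
A: fails — R10 and R10 but 0 and 0 have no common successor.
B: fails — Rsv and Rsu but v and u have no common successor.
C: ✓.

C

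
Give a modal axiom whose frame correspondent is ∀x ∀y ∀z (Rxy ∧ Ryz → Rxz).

This is transitivity; the standard corresponding axiom is 4: □p → □□p.
Suppose □p→□□p is valid. Take Rxy, Ryz and set V(p)={w : Rxw}. Then □p at x, so □□p at x, so □p at y, so p at z, i.e. Rxz.

□p → □□p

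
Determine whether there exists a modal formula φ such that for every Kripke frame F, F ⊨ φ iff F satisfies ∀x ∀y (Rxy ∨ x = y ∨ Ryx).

Modal frame validity is preserved under disjoint unions.
Take 2 disjoint single-world reflexive frames: each is trivially connected, but their disjoint union has 2 worlds with no edge between distinct components, so it is not connected.
Hence connectedness of R is not modally definable.

No — not modally definable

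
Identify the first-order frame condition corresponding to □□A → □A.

Density

Suppose □□A→□A is valid. Take Rxy and set V(A)={w : xR²w}. Then □□A at x, so □A at x, so A at y, i.e. ∃z(Rxz∧Rzy).
Conversely, any frame satisfying ∀x ∀y (Rxy → ∃z (Rxz ∧ Rzy)) validates the schema.
So the correspondent is density.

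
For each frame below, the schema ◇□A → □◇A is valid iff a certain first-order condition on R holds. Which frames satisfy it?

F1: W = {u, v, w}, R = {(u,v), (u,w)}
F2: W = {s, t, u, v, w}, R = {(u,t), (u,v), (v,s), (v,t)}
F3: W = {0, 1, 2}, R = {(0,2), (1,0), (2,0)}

Frame correspondent (Sahlqvist): ∀x ∀y ∀z (Rxy ∧ Rxz → ∃w (Ryw ∧ Rzw)) — i.e. convergence.
F1: fails — Ruv and Ruv but v and v have no common successor.
F2: fails — Ruv and Rut but v and t have no common successor.
F3: satisfies the condition.

F3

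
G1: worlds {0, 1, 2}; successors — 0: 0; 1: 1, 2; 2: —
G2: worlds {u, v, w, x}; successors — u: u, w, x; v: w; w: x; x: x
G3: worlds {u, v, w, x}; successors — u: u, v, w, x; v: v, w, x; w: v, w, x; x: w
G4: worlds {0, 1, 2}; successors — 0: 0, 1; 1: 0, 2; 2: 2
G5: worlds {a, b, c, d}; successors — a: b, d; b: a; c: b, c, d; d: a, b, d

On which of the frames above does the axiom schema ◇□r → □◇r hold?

G2, G3

Frame correspondent (Sahlqvist): ∀x ∀y ∀z (Rxy ∧ Rxz → ∃w (Ryw ∧ Rzw)) — i.e. convergence.
G1: fails — R12 and R12 but 2 and 2 have no common successor.
G2: satisfies the condition.
G3: satisfies the condition.
G4: fails — R10 and R12 but 0 and 2 have no common successor.
G5: fails — Rcc and Rcb but c and b have no common successor.
Valid on: G2, G3.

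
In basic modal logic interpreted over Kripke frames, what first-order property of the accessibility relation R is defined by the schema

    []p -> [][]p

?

transitivity: forall x forall y forall z (Rxy & Ryz -> Rxz)

Suppose □p→□□p is valid. Take Rxy, Ryz and set V(p)={w : Rxw}. Then □p at x, so □□p at x, so □p at y, so p at z, i.e. Rxz.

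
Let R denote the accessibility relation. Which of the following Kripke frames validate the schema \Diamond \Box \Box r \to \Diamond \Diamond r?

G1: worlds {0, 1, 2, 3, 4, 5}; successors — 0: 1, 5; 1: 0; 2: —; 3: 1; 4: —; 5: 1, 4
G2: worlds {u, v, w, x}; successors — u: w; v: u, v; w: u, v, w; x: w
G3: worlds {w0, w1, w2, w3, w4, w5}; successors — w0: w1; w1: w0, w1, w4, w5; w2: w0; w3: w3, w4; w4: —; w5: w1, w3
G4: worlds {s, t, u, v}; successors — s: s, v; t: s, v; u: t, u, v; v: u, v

G2, G4

The schema corresponds to a generalized confluence (Geach) condition: \forall x \forall y (xRy \to \exists w (y R^2 w \wedge x R^2 w)).
G1: fails — 3R1 but no w with 1R²w and 3R²w.
G2: ✓.
G3: fails — w1Rw4 but no w with w4R²w and w1R²w.
G4: ✓.
Valid on: G2, G4.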